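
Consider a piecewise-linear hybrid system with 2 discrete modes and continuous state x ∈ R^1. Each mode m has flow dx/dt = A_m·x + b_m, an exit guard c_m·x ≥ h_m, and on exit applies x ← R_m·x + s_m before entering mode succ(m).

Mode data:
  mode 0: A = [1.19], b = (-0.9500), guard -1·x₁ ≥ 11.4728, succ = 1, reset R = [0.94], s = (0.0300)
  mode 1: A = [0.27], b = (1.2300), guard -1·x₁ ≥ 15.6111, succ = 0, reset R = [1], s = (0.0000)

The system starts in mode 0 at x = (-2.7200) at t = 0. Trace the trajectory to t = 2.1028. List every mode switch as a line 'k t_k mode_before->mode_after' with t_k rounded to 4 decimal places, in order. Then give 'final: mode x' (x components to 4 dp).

1 1.0498 0->1
final: 1 -12.7929

Mode 0: guard c·x = 11.4728 hit at Δt = 1.0498 (t = 1.0498), x⁻ = (-11.4728) → reset → x⁺ = (-10.7544), jump to mode 1
Mode 1: flow for 1.0530 to horizon, guard not reached → x = (-12.7929)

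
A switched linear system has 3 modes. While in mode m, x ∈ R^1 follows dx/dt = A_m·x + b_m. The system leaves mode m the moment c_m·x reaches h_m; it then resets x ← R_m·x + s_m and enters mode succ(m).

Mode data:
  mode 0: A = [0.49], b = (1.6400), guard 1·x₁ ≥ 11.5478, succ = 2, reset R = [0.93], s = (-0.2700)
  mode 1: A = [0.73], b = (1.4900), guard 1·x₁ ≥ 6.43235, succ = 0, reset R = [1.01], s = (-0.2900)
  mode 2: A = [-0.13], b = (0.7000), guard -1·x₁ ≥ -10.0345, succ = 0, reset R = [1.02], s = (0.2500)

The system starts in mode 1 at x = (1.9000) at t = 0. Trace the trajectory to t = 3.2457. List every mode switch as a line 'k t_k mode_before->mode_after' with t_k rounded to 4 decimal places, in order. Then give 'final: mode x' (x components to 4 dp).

Mode 1: guard c·x = 6.4323 hit at Δt = 1.0486 (t = 1.0486), x⁻ = (6.4323) → reset → x⁺ = (6.2067), jump to mode 0
Mode 0: guard c·x = 11.5478 hit at Δt = 0.9063 (t = 1.9549), x⁻ = (11.5478) → reset → x⁺ = (10.4695), jump to mode 2
Mode 2: guard c·x = -10.0345 hit at Δt = 0.6879 (t = 2.6428), x⁻ = (10.0345) → reset → x⁺ = (10.4852), jump to mode 0
Mode 0: guard c·x = 11.5478 hit at Δt = 0.1510 (t = 2.7938), x⁻ = (11.5478) → reset → x⁺ = (10.4695), jump to mode 2
Mode 2: flow for 0.4519 to horizon, guard not reached → x = (10.1793)

1 1.0486 1->0
2 1.9549 0->2
3 2.6428 2->0
4 2.7938 0->2
final: 2 10.1793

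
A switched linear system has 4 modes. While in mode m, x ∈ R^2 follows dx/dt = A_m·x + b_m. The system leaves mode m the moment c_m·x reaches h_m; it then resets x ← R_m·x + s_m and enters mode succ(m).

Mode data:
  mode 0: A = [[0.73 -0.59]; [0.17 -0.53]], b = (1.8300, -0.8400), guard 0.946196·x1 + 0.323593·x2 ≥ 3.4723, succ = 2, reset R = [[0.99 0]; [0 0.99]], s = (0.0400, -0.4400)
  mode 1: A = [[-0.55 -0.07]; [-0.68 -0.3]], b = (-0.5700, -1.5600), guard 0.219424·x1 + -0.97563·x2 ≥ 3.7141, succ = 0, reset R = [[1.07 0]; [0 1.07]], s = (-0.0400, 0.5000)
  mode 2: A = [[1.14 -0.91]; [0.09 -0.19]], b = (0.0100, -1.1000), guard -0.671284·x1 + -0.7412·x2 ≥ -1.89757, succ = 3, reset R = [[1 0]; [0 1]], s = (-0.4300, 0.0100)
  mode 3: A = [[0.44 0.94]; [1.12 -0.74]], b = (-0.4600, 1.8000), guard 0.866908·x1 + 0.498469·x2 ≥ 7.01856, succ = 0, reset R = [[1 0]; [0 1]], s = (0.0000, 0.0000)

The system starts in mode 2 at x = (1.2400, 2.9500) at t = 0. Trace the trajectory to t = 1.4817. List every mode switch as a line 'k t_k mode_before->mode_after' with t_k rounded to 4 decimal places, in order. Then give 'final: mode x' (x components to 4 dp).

1 0.5688 2->3
final: 3 2.1882 3.0938

Mode 2: guard c·x = -1.8976 hit at Δt = 0.5688 (t = 0.5688), x⁻ = (0.5113, 2.0970) → reset → x⁺ = (0.0813, 2.1070), jump to mode 3
Mode 3: flow for 0.9129 to horizon, guard not reached → x = (2.1882, 3.0938)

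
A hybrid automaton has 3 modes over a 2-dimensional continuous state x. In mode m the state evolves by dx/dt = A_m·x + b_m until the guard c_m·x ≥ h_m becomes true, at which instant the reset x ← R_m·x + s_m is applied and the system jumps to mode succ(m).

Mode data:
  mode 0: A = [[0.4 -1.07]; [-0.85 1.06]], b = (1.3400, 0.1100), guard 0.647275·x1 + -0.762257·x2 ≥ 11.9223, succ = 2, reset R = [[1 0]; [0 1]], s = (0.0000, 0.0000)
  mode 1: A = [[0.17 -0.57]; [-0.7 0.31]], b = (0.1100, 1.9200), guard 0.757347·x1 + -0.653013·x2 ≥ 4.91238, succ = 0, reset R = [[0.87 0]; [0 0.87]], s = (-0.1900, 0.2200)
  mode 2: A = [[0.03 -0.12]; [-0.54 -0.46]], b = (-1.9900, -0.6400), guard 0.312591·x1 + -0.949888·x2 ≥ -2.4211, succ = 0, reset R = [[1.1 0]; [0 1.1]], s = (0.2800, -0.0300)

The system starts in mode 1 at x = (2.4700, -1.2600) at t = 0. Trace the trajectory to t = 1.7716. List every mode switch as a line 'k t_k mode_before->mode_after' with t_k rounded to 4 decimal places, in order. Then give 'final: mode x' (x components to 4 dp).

1 1.2040 1->0
final: 0 8.0590 -6.8267

Mode 1: guard c·x = 4.9124 hit at Δt = 1.2040 (t = 1.2040), x⁻ = (4.4248, -2.3909) → reset → x⁺ = (3.6595, -1.8601), jump to mode 0
Mode 0: flow for 0.5676 to horizon, guard not reached → x = (8.0590, -6.8267)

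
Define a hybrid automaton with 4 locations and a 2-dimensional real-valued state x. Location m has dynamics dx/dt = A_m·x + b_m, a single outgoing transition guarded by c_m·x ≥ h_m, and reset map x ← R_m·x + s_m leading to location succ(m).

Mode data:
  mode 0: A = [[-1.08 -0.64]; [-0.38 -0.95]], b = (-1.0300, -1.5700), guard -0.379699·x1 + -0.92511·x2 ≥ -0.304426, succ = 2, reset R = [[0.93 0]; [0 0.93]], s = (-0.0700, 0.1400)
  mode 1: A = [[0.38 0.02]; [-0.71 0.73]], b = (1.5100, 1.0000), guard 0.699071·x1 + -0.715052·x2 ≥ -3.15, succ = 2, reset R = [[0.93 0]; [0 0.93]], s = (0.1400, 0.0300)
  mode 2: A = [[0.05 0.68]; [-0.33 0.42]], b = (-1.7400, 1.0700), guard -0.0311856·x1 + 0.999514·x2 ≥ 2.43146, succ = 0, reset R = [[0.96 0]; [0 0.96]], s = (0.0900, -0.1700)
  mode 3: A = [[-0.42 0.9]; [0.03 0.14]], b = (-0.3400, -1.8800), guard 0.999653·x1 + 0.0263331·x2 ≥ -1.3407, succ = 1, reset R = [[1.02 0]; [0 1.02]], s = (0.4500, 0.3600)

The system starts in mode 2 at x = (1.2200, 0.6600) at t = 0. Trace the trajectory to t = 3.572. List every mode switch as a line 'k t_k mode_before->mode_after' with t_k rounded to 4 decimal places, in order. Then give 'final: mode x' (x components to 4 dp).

1 1.2217 2->0
2 1.8160 0->2
3 2.6717 2->0
4 3.1670 0->2
final: 2 -1.7301 1.8682

Mode 2: guard c·x = 2.4315 hit at Δt = 1.2217 (t = 1.2217), x⁻ = (0.3349, 2.4431) → reset → x⁺ = (0.4115, 2.1754), jump to mode 0
Mode 0: guard c·x = -0.3044 hit at Δt = 0.5943 (t = 1.8160), x⁻ = (-0.5697, 0.5629) → reset → x⁺ = (-0.5998, 0.6635), jump to mode 2
Mode 2: guard c·x = 2.4315 hit at Δt = 0.8557 (t = 2.6717), x⁻ = (-1.2829, 2.3926) → reset → x⁺ = (-1.1416, 2.1269), jump to mode 0
Mode 0: guard c·x = -0.3044 hit at Δt = 0.4953 (t = 3.1670), x⁻ = (-1.4105, 0.9080) → reset → x⁺ = (-1.3817, 0.9844), jump to mode 2
Mode 2: flow for 0.4050 to horizon, guard not reached → x = (-1.7301, 1.8682)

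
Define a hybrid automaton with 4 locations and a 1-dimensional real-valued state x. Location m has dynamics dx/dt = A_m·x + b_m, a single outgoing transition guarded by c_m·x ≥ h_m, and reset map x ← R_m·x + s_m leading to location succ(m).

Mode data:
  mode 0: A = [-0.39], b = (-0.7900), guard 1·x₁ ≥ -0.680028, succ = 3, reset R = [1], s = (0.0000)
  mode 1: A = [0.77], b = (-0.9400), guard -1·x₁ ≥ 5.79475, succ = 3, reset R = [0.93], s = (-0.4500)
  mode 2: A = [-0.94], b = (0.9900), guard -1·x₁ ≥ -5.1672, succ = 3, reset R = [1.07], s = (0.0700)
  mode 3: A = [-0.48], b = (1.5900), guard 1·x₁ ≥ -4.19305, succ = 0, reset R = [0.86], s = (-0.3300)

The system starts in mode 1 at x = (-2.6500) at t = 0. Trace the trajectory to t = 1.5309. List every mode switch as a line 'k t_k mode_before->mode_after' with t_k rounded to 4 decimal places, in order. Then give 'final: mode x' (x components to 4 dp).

1 0.7723 1->3
2 1.1854 3->0
final: 0 -3.6952

Mode 1: guard c·x = 5.7947 hit at Δt = 0.7723 (t = 0.7723), x⁻ = (-5.7947) → reset → x⁺ = (-5.8391), jump to mode 3
Mode 3: guard c·x = -4.1931 hit at Δt = 0.4131 (t = 1.1854), x⁻ = (-4.1931) → reset → x⁺ = (-3.9360), jump to mode 0
Mode 0: flow for 0.3455 to horizon, guard not reached → x = (-3.6952)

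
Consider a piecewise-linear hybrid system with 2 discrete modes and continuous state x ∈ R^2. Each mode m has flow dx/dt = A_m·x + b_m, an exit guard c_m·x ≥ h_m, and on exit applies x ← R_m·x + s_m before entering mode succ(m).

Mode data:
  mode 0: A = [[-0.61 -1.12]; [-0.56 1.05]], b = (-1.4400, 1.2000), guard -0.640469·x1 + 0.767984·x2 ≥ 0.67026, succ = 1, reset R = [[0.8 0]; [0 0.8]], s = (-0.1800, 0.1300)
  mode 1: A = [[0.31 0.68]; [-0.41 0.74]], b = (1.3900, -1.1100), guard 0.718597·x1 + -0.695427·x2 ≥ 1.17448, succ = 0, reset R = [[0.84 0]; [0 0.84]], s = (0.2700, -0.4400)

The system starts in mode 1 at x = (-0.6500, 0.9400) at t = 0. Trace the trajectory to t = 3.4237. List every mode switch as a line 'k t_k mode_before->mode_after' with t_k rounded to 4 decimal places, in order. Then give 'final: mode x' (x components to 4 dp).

1 1.1523 1->0
2 2.5993 0->1
final: 1 0.6509 -0.3532

Mode 1: guard c·x = 1.1745 hit at Δt = 1.1523 (t = 1.1523), x⁻ = (1.5929, -0.0429) → reset → x⁺ = (1.6080, -0.4760), jump to mode 0
Mode 0: guard c·x = 0.6703 hit at Δt = 1.4470 (t = 2.5993), x⁻ = (-0.5094, 0.4479) → reset → x⁺ = (-0.5876, 0.4883), jump to mode 1
Mode 1: flow for 0.8244 to horizon, guard not reached → x = (0.6509, -0.3532)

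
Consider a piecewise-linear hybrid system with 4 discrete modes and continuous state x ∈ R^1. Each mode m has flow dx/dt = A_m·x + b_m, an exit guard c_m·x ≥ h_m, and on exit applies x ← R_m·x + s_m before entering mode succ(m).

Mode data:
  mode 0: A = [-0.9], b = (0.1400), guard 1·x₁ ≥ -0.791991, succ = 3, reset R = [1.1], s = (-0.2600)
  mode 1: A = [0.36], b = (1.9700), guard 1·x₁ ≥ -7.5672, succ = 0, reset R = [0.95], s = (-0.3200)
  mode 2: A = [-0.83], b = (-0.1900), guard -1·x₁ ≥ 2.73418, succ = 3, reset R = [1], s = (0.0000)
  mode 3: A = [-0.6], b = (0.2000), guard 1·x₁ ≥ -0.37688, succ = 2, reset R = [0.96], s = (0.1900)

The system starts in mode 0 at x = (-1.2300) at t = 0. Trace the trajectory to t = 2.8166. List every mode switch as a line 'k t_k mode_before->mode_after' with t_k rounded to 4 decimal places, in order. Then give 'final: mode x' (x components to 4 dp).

1 0.4222 0->3
2 1.6284 3->2
final: 2 -0.2076

Mode 0: guard c·x = -0.7920 hit at Δt = 0.4222 (t = 0.4222), x⁻ = (-0.7920) → reset → x⁺ = (-1.1312), jump to mode 3
Mode 3: guard c·x = -0.3769 hit at Δt = 1.2062 (t = 1.6284), x⁻ = (-0.3769) → reset → x⁺ = (-0.1718), jump to mode 2
Mode 2: flow for 1.1882 to horizon, guard not reached → x = (-0.2076)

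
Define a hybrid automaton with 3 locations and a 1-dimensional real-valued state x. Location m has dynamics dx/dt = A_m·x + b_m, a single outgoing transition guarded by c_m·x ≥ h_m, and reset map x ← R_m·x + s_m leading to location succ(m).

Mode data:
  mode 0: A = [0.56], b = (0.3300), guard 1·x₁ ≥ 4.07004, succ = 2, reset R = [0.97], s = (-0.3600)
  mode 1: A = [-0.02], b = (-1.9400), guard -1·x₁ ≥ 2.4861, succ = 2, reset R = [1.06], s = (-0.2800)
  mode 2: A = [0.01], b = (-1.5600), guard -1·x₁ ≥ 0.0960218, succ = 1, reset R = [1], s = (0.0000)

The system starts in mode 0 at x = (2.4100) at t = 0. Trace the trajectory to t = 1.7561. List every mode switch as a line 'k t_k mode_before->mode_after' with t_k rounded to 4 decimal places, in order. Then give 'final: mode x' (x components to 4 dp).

1 0.7866 0->2
final: 2 2.1031

Mode 0: guard c·x = 4.0700 hit at Δt = 0.7866 (t = 0.7866), x⁻ = (4.0700) → reset → x⁺ = (3.5879), jump to mode 2
Mode 2: flow for 0.9695 to horizon, guard not reached → x = (2.1031)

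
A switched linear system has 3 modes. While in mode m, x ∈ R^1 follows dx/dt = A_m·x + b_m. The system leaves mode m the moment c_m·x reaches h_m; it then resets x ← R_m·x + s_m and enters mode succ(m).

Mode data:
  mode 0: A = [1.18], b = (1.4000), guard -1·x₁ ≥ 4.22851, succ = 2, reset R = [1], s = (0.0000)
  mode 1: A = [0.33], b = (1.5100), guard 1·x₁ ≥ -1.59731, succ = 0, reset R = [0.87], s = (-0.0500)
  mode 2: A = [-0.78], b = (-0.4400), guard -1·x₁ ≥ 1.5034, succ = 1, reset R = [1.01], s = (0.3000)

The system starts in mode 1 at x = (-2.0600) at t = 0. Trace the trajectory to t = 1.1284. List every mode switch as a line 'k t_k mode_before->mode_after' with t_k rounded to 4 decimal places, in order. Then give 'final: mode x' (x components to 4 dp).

1 0.5116 1->0
final: 0 -1.7107

Mode 1: guard c·x = -1.5973 hit at Δt = 0.5116 (t = 0.5116), x⁻ = (-1.5973) → reset → x⁺ = (-1.4397), jump to mode 0
Mode 0: flow for 0.6168 to horizon, guard not reached → x = (-1.7107)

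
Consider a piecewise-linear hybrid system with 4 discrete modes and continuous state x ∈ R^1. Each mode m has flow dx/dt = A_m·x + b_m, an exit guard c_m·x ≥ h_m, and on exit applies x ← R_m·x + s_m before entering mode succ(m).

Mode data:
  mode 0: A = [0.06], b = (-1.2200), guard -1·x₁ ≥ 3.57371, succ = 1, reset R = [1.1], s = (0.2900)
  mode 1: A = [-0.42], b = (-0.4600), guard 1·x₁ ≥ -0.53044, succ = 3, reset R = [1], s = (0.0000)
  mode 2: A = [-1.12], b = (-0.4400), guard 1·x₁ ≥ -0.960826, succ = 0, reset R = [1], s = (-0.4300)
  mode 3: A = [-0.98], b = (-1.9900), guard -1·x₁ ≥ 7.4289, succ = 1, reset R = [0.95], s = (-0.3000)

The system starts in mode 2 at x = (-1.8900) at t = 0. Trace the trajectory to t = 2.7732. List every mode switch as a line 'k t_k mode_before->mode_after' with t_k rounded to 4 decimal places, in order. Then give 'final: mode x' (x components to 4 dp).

Mode 2: guard c·x = -0.9608 hit at Δt = 0.8654 (t = 0.8654), x⁻ = (-0.9608) → reset → x⁺ = (-1.3908), jump to mode 0
Mode 0: guard c·x = 3.5737 hit at Δt = 1.5958 (t = 2.4612), x⁻ = (-3.5737) → reset → x⁺ = (-3.6411), jump to mode 1
Mode 1: flow for 0.3120 to horizon, guard not reached → x = (-3.3284)

1 0.8654 2->0
2 2.4612 0->1
final: 1 -3.3284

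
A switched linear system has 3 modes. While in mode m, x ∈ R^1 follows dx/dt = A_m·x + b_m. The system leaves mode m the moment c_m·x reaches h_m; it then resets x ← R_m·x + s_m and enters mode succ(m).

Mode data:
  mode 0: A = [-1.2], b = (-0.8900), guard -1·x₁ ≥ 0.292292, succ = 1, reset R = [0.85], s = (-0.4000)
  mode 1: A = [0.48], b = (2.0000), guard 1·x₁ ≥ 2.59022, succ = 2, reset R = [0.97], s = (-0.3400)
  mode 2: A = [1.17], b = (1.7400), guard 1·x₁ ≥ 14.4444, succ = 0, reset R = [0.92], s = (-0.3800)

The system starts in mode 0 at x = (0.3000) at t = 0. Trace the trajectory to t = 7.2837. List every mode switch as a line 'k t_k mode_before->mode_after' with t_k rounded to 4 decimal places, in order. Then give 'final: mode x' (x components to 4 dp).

Mode 0: guard c·x = 0.2923 hit at Δt = 0.7006 (t = 0.7006), x⁻ = (-0.2923) → reset → x⁺ = (-0.6484), jump to mode 1
Mode 1: guard c·x = 2.5902 hit at Δt = 1.3596 (t = 2.0602), x⁻ = (2.5902) → reset → x⁺ = (2.1725), jump to mode 2
Mode 2: guard c·x = 14.4444 hit at Δt = 1.2572 (t = 3.3174), x⁻ = (14.4444) → reset → x⁺ = (12.9088), jump to mode 0
Mode 0: guard c·x = 0.2923 hit at Δt = 2.8447 (t = 6.1621), x⁻ = (-0.2923) → reset → x⁺ = (-0.6484), jump to mode 1
Mode 1: flow for 1.1216 to horizon, guard not reached → x = (1.8607)

1 0.7006 0->1
2 2.0602 1->2
3 3.3174 2->0
4 6.1621 0->1
final: 1 1.8607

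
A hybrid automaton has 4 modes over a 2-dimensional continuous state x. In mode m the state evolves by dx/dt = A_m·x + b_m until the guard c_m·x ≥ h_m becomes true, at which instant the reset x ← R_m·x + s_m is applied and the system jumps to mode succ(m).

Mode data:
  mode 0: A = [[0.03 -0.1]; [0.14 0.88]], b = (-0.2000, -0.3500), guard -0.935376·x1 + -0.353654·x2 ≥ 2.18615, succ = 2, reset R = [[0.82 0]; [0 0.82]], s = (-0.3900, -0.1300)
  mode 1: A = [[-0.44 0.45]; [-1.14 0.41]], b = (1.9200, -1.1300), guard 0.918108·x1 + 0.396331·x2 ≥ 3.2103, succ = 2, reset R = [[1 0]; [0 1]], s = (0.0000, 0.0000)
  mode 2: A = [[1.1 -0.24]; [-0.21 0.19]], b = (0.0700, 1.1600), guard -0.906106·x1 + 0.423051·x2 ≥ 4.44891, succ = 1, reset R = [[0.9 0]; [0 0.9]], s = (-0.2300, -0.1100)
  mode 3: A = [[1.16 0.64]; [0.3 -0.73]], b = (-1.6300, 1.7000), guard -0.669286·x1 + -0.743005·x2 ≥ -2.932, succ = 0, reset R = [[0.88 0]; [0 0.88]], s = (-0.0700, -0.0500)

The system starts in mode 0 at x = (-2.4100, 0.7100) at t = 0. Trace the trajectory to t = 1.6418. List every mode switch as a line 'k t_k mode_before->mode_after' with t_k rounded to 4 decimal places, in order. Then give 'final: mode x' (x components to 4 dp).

Mode 0: guard c·x = 2.1862 hit at Δt = 0.5158 (t = 0.5158), x⁻ = (-2.5873, 0.6616) → reset → x⁺ = (-2.5116, 0.4125), jump to mode 2
Mode 2: guard c·x = 4.4489 hit at Δt = 0.4672 (t = 0.9830), x⁻ = (-4.2769, 1.3559) → reset → x⁺ = (-4.0792, 1.1103), jump to mode 1
Mode 1: flow for 0.6588 to horizon, guard not reached → x = (-1.3826, 2.9909)

1 0.5158 0->2
2 0.9830 2->1
final: 1 -1.3826 2.9909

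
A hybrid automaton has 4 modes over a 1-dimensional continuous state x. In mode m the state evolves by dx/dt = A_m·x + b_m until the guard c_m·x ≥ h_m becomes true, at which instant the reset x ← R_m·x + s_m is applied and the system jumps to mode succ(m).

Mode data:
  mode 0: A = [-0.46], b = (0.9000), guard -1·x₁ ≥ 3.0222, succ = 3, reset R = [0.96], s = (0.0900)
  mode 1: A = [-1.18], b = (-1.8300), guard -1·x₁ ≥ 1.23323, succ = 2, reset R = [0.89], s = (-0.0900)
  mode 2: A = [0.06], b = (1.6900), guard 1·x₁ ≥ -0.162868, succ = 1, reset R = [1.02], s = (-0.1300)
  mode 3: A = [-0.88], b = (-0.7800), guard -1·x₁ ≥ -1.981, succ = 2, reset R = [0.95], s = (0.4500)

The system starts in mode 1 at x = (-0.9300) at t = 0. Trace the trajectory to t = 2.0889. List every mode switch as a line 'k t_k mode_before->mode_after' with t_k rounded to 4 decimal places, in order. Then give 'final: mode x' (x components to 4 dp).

Mode 1: guard c·x = 1.2332 hit at Δt = 0.5680 (t = 0.5680), x⁻ = (-1.2332) → reset → x⁺ = (-1.1876), jump to mode 2
Mode 2: guard c·x = -0.1629 hit at Δt = 0.6213 (t = 1.1893), x⁻ = (-0.1629) → reset → x⁺ = (-0.2961), jump to mode 1
Mode 1: flow for 0.8996 to horizon, guard not reached → x = (-1.1168)

1 0.5680 1->2
2 1.1893 2->1
final: 1 -1.1168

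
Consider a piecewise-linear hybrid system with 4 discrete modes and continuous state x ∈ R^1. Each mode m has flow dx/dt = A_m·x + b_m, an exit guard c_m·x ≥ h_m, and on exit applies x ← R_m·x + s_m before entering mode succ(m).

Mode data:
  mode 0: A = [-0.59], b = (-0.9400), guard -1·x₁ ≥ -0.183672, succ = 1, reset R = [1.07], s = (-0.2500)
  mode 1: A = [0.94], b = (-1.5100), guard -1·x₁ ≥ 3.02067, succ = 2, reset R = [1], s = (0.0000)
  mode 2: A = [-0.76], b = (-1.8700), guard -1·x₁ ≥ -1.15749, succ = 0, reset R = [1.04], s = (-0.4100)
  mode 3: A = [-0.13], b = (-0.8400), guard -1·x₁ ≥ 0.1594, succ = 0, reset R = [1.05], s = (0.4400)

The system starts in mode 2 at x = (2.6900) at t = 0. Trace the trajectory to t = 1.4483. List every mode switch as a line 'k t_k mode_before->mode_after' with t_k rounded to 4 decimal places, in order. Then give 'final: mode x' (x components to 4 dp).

1 0.4647 2->0
2 0.9650 0->1
final: 1 -1.0080

Mode 2: guard c·x = -1.1575 hit at Δt = 0.4647 (t = 0.4647), x⁻ = (1.1575) → reset → x⁺ = (0.7938), jump to mode 0
Mode 0: guard c·x = -0.1837 hit at Δt = 0.5003 (t = 0.9650), x⁻ = (0.1837) → reset → x⁺ = (-0.0535), jump to mode 1
Mode 1: flow for 0.4833 to horizon, guard not reached → x = (-1.0080)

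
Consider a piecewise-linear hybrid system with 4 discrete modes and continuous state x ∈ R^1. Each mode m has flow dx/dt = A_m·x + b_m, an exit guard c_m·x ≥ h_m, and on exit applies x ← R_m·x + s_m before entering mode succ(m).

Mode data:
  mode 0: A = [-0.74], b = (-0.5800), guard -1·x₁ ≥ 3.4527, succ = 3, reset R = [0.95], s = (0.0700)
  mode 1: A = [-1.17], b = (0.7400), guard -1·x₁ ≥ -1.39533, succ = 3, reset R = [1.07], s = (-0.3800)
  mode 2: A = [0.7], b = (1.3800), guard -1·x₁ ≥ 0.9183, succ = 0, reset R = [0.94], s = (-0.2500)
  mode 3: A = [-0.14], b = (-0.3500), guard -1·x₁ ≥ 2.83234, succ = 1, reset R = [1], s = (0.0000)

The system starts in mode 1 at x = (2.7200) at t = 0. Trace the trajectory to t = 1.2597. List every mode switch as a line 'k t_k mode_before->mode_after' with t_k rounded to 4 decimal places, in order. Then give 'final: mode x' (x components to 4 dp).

1 0.8604 1->3
final: 3 0.9166

Mode 1: guard c·x = -1.3953 hit at Δt = 0.8604 (t = 0.8604), x⁻ = (1.3953) → reset → x⁺ = (1.1130), jump to mode 3
Mode 3: flow for 0.3993 to horizon, guard not reached → x = (0.9166)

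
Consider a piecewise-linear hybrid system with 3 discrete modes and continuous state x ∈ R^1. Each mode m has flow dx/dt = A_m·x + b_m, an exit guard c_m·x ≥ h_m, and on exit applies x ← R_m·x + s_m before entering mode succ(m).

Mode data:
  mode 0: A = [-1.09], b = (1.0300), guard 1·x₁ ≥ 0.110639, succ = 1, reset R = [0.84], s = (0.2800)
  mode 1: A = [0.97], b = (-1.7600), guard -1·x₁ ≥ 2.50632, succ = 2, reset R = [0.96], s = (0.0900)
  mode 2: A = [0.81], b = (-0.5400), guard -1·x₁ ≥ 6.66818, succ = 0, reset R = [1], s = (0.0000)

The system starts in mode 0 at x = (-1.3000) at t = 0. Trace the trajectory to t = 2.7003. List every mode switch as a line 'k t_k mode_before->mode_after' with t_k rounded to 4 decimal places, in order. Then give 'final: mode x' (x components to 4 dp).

1 0.9081 0->1
2 2.0398 1->2
final: 2 -4.4262

Mode 0: guard c·x = 0.1106 hit at Δt = 0.9081 (t = 0.9081), x⁻ = (0.1106) → reset → x⁺ = (0.3729), jump to mode 1
Mode 1: guard c·x = 2.5063 hit at Δt = 1.1317 (t = 2.0398), x⁻ = (-2.5063) → reset → x⁺ = (-2.3161), jump to mode 2
Mode 2: flow for 0.6605 to horizon, guard not reached → x = (-4.4262)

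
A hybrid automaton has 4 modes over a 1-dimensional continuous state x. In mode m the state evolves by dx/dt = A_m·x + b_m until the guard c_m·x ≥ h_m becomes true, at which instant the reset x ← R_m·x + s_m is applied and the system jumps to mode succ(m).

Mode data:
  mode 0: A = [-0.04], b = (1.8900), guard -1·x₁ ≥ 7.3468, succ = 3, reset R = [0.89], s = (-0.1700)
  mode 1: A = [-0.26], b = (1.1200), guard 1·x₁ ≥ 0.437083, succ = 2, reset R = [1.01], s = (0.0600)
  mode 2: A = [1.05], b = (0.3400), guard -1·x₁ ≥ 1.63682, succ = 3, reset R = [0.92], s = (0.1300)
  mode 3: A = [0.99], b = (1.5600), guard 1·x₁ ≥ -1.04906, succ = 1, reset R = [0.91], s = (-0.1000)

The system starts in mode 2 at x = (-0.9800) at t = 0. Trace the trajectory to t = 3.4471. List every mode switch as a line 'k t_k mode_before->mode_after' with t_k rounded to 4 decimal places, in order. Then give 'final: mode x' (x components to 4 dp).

Mode 2: guard c·x = 1.6368 hit at Δt = 0.6606 (t = 0.6606), x⁻ = (-1.6368) → reset → x⁺ = (-1.3759), jump to mode 3
Mode 3: guard c·x = -1.0491 hit at Δt = 0.9787 (t = 1.6393), x⁻ = (-1.0491) → reset → x⁺ = (-1.0546), jump to mode 1
Mode 1: guard c·x = 0.4371 hit at Δt = 1.2538 (t = 2.8931), x⁻ = (0.4371) → reset → x⁺ = (0.5015), jump to mode 2
Mode 2: flow for 0.5540 to horizon, guard not reached → x = (1.1527)

1 0.6606 2->3
2 1.6393 3->1
3 2.8931 1->2
final: 2 1.1527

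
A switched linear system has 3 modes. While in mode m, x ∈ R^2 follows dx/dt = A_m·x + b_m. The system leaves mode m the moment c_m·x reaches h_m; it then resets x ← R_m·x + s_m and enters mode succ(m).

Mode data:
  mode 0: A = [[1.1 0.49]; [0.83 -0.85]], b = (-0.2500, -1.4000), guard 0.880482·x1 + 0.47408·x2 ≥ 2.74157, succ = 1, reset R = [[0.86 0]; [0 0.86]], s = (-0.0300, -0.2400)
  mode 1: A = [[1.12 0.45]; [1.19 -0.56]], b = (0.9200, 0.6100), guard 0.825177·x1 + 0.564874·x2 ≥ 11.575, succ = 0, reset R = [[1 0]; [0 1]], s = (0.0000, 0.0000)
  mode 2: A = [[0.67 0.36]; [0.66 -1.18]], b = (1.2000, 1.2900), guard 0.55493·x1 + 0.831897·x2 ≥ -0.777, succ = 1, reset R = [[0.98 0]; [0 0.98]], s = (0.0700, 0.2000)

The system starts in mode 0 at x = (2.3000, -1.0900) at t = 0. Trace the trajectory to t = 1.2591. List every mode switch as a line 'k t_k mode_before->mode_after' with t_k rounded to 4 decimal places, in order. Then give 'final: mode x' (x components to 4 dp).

1 0.4305 0->1
final: 1 9.2104 4.4687

Mode 0: guard c·x = 2.7416 hit at Δt = 0.4305 (t = 0.4305), x⁻ = (3.3414, -0.4229) → reset → x⁺ = (2.8436, -0.6037), jump to mode 1
Mode 1: flow for 0.8286 to horizon, guard not reached → x = (9.2104, 4.4687)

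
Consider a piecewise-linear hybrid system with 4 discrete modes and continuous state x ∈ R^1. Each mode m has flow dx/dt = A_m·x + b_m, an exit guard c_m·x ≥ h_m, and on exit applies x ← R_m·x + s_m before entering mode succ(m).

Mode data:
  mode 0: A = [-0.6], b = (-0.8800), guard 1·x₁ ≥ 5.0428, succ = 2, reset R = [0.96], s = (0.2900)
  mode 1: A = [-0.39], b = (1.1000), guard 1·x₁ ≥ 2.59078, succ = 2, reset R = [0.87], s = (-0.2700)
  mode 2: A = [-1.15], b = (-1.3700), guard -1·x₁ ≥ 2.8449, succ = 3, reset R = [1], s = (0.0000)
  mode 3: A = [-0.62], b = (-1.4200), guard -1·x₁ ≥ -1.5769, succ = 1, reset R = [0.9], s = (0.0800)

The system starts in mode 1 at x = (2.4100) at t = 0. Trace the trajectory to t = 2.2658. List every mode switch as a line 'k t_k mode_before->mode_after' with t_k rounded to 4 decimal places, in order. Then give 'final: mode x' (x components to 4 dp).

1 1.4884 1->2
final: 2 0.1075

Mode 1: guard c·x = 2.5908 hit at Δt = 1.4884 (t = 1.4884), x⁻ = (2.5908) → reset → x⁺ = (1.9840), jump to mode 2
Mode 2: flow for 0.7774 to horizon, guard not reached → x = (0.1075)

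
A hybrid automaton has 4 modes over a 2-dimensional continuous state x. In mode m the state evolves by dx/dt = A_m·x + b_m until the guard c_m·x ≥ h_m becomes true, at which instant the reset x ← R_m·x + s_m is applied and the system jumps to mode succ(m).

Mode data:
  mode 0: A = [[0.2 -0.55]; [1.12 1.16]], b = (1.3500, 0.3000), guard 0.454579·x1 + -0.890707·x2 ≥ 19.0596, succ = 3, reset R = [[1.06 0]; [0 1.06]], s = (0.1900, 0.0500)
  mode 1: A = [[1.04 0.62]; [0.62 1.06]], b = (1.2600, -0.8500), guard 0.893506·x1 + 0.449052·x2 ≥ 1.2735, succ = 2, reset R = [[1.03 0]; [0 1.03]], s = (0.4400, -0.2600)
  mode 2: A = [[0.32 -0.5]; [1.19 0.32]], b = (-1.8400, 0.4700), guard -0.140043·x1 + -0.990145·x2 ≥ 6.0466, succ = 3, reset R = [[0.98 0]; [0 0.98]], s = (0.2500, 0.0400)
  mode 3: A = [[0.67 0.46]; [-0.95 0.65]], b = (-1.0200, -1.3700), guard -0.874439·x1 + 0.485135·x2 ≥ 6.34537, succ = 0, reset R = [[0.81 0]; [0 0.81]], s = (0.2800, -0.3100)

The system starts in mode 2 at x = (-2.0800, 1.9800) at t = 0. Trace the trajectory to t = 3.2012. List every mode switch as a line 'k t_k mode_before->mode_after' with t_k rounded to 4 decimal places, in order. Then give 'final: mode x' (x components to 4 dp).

1 1.4350 2->3
2 1.8681 3->0
3 2.8557 0->3
final: 3 -5.7552 -28.3021

Mode 2: guard c·x = 6.0466 hit at Δt = 1.4350 (t = 1.4350), x⁻ = (-6.2205, -5.2270) → reset → x⁺ = (-5.8461, -5.0824), jump to mode 3
Mode 3: guard c·x = 6.3454 hit at Δt = 0.4331 (t = 1.8681), x⁻ = (-9.4025, -3.8682) → reset → x⁺ = (-7.3361, -3.4432), jump to mode 0
Mode 0: guard c·x = 19.0596 hit at Δt = 0.9876 (t = 2.8557), x⁻ = (-0.7617, -21.7870) → reset → x⁺ = (-0.6174, -23.0442), jump to mode 3
Mode 3: flow for 0.3455 to horizon, guard not reached → x = (-5.7552, -28.3021)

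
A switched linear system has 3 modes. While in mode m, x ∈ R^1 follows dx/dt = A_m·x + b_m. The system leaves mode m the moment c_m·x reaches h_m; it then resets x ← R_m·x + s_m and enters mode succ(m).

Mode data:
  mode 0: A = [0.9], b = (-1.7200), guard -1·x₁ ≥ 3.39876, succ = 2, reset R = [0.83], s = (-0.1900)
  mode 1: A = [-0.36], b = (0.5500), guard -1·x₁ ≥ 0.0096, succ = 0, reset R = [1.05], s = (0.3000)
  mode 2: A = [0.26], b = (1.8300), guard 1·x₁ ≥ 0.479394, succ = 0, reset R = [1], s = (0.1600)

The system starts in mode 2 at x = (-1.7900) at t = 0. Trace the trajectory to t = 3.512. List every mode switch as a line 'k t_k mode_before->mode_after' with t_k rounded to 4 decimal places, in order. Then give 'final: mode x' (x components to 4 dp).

1 1.3821 2->0
2 2.9701 0->2
final: 2 -2.4016

Mode 2: guard c·x = 0.4794 hit at Δt = 1.3821 (t = 1.3821), x⁻ = (0.4794) → reset → x⁺ = (0.6394), jump to mode 0
Mode 0: guard c·x = 3.3988 hit at Δt = 1.5880 (t = 2.9701), x⁻ = (-3.3988) → reset → x⁺ = (-3.0110), jump to mode 2
Mode 2: flow for 0.5419 to horizon, guard not reached → x = (-2.4016)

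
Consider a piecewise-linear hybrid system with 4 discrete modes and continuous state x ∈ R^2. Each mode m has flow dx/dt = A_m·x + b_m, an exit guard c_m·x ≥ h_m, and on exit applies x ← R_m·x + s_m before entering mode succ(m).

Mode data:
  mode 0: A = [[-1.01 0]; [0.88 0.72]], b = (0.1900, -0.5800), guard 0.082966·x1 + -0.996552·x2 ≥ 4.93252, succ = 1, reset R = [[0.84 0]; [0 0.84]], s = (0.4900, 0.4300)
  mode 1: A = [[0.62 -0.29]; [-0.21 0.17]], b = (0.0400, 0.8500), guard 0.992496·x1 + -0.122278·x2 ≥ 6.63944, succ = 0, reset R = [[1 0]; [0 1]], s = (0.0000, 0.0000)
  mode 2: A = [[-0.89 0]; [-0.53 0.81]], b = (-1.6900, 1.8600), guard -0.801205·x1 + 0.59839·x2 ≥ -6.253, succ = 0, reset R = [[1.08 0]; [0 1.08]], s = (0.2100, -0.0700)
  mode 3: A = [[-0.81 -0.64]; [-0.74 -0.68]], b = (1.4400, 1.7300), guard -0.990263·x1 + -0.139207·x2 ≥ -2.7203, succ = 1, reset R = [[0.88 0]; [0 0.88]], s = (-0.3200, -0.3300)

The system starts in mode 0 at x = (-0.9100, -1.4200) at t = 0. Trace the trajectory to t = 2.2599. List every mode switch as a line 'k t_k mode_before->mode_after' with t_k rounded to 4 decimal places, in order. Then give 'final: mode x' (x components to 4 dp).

1 1.1196 0->1
final: 1 2.5685 -3.8112

Mode 0: guard c·x = 4.9325 hit at Δt = 1.1196 (t = 1.1196), x⁻ = (-0.1663, -4.9634) → reset → x⁺ = (0.3503, -3.7393), jump to mode 1
Mode 1: flow for 1.1403 to horizon, guard not reached → x = (2.5685, -3.8112)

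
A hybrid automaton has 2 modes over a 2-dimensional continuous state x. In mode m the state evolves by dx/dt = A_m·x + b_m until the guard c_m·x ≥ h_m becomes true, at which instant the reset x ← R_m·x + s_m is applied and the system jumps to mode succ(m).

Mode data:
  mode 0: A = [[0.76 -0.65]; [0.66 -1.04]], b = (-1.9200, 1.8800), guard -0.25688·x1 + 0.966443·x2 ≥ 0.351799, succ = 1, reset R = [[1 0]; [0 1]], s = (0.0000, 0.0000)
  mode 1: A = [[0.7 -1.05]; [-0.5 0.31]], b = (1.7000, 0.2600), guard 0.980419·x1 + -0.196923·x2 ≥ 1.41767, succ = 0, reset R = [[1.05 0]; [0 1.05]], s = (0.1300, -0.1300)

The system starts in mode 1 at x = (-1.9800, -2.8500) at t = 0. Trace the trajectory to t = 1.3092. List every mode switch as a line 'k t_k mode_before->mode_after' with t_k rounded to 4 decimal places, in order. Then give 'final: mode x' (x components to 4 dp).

1 0.6668 1->0
final: 0 1.0504 -0.4725

Mode 1: guard c·x = 1.4177 hit at Δt = 0.6668 (t = 0.6668), x⁻ = (0.8358, -3.0381) → reset → x⁺ = (1.0076, -3.3200), jump to mode 0
Mode 0: flow for 0.6424 to horizon, guard not reached → x = (1.0504, -0.4725)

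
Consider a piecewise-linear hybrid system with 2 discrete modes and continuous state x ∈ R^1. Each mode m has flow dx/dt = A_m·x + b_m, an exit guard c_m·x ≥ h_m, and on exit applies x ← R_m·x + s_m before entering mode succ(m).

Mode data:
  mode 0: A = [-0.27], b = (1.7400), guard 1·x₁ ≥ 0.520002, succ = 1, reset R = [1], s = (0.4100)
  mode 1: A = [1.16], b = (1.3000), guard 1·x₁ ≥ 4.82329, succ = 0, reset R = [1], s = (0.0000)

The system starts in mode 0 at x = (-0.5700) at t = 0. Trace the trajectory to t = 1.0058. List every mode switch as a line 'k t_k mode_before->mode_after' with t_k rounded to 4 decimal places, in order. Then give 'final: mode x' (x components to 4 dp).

Mode 0: guard c·x = 0.5200 hit at Δt = 0.6255 (t = 0.6255), x⁻ = (0.5200) → reset → x⁺ = (0.9300), jump to mode 1
Mode 1: flow for 0.3803 to horizon, guard not reached → x = (2.0671)

1 0.6255 0->1
final: 1 2.0671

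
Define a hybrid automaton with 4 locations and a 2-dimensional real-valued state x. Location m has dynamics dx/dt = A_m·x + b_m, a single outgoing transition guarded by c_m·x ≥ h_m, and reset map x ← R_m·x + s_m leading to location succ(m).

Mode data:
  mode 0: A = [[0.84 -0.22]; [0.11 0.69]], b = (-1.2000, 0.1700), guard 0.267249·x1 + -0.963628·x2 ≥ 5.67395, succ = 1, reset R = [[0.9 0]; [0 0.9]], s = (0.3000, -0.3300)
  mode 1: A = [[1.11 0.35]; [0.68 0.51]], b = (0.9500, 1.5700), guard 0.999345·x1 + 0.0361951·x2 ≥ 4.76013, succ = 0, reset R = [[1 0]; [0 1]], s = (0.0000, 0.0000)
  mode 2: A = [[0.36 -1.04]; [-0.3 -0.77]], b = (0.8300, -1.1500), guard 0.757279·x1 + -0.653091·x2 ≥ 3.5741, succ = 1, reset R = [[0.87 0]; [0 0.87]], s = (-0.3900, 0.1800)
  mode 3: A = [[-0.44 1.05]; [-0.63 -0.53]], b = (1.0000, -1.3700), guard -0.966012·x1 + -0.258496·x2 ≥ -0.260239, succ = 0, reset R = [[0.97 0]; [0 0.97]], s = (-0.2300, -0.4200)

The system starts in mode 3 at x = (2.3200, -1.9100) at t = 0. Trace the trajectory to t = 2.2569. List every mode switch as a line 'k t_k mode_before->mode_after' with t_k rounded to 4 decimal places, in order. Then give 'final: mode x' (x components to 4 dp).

Mode 3: guard c·x = -0.2602 hit at Δt = 0.6169 (t = 0.6169), x⁻ = (0.9744, -2.6348) → reset → x⁺ = (0.7152, -2.9758), jump to mode 0
Mode 0: guard c·x = 5.6739 hit at Δt = 1.0042 (t = 1.6211), x⁻ = (1.1411, -5.5717) → reset → x⁺ = (1.3269, -5.3445), jump to mode 1
Mode 1: flow for 0.6358 to horizon, guard not reached → x = (1.8202, -5.4294)

1 0.6169 3->0
2 1.6211 0->1
final: 1 1.8202 -5.4294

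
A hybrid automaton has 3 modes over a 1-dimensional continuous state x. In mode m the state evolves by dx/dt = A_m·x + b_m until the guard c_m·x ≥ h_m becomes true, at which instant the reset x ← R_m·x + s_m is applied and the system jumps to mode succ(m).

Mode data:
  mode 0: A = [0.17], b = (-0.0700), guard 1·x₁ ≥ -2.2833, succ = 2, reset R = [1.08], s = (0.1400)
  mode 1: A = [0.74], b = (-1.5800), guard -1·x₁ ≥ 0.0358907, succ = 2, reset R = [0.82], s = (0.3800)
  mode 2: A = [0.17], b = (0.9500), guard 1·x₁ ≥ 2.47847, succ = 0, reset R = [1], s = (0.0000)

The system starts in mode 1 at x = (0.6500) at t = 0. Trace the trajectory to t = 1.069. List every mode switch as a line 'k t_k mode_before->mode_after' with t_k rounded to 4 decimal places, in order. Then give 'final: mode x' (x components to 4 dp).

1 0.5131 1->2
final: 2 0.9392

Mode 1: guard c·x = 0.0359 hit at Δt = 0.5131 (t = 0.5131), x⁻ = (-0.0359) → reset → x⁺ = (0.3506), jump to mode 2
Mode 2: flow for 0.5559 to horizon, guard not reached → x = (0.9392)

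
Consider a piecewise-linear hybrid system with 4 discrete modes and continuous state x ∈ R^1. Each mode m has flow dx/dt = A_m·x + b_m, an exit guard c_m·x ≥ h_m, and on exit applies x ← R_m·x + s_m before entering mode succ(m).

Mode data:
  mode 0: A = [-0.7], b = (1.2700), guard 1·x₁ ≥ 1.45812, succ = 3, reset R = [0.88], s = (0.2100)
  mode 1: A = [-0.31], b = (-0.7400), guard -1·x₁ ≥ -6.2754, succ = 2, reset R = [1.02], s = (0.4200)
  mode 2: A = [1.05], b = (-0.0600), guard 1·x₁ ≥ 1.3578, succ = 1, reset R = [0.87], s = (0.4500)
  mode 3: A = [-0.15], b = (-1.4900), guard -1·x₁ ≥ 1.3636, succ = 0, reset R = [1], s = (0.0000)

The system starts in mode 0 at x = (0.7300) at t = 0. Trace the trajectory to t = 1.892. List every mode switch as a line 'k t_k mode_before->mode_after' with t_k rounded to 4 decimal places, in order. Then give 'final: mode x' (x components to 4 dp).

Mode 0: guard c·x = 1.4581 hit at Δt = 1.5904 (t = 1.5904), x⁻ = (1.4581) → reset → x⁺ = (1.4931), jump to mode 3
Mode 3: flow for 0.3016 to horizon, guard not reached → x = (0.9877)

1 1.5904 0->3
final: 3 0.9877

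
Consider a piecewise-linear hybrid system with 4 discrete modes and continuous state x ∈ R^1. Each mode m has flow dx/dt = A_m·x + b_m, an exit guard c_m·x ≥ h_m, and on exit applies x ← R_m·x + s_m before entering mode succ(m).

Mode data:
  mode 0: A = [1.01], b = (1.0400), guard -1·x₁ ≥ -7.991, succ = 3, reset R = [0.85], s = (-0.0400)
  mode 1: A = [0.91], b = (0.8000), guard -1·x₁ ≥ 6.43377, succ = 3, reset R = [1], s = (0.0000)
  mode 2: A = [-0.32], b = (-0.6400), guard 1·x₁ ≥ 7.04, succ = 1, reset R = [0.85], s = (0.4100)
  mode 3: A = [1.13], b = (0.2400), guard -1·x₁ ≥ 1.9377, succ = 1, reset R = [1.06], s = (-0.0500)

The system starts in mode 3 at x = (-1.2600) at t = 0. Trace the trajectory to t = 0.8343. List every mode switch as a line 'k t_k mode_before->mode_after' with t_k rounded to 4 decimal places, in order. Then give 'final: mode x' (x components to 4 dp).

Mode 3: guard c·x = 1.9377 hit at Δt = 0.4415 (t = 0.4415), x⁻ = (-1.9377) → reset → x⁺ = (-2.1040), jump to mode 1
Mode 1: flow for 0.3928 to horizon, guard not reached → x = (-2.6302)

1 0.4415 3->1
final: 1 -2.6302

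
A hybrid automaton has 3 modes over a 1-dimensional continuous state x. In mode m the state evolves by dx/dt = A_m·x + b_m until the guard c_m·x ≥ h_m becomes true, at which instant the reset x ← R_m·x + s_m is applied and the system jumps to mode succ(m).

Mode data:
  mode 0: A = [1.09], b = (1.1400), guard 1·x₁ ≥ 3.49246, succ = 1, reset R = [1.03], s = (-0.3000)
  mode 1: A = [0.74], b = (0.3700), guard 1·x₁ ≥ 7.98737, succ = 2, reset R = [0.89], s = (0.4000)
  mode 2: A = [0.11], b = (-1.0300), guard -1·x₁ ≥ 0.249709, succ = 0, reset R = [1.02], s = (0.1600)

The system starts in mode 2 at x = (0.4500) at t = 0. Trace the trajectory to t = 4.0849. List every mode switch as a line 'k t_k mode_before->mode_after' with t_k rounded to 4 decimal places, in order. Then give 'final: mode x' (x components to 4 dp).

1 0.6870 2->0
2 2.1206 0->1
3 3.2075 1->2
final: 2 7.3208

Mode 2: guard c·x = 0.2497 hit at Δt = 0.6870 (t = 0.6870), x⁻ = (-0.2497) → reset → x⁺ = (-0.0947), jump to mode 0
Mode 0: guard c·x = 3.4925 hit at Δt = 1.4336 (t = 2.1206), x⁻ = (3.4925) → reset → x⁺ = (3.2972), jump to mode 1
Mode 1: guard c·x = 7.9874 hit at Δt = 1.0869 (t = 3.2075), x⁻ = (7.9874) → reset → x⁺ = (7.5088), jump to mode 2
Mode 2: flow for 0.8774 to horizon, guard not reached → x = (7.3208)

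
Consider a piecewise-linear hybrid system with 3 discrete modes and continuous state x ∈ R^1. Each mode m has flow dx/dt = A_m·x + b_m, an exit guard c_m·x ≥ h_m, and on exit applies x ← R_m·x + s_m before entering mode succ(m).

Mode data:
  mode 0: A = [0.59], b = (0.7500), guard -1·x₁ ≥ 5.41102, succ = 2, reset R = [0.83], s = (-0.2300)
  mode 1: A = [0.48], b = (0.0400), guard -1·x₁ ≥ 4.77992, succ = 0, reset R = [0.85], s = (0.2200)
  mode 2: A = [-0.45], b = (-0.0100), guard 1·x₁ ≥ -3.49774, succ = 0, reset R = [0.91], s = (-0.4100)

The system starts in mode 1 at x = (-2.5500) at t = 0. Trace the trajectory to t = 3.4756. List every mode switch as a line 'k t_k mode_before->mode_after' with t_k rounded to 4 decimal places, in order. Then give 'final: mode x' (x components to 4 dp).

1 1.3416 1->0
2 2.1485 0->2
3 2.8187 2->0
final: 0 -4.6921

Mode 1: guard c·x = 4.7799 hit at Δt = 1.3416 (t = 1.3416), x⁻ = (-4.7799) → reset → x⁺ = (-3.8429), jump to mode 0
Mode 0: guard c·x = 5.4110 hit at Δt = 0.8069 (t = 2.1485), x⁻ = (-5.4110) → reset → x⁺ = (-4.7211), jump to mode 2
Mode 2: guard c·x = -3.4977 hit at Δt = 0.6702 (t = 2.8187), x⁻ = (-3.4977) → reset → x⁺ = (-3.5929), jump to mode 0
Mode 0: flow for 0.6569 to horizon, guard not reached → x = (-4.6921)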